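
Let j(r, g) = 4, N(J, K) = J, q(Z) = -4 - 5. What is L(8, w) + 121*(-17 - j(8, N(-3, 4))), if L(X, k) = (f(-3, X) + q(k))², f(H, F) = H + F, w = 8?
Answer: -2525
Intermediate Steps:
q(Z) = -9
f(H, F) = F + H
L(X, k) = (-12 + X)² (L(X, k) = ((X - 3) - 9)² = ((-3 + X) - 9)² = (-12 + X)²)
L(8, w) + 121*(-17 - j(8, N(-3, 4))) = (-12 + 8)² + 121*(-17 - 1*4) = (-4)² + 121*(-17 - 4) = 16 + 121*(-21) = 16 - 2541 = -2525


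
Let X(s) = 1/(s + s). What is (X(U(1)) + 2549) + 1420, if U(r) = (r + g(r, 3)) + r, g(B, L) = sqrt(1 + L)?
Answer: 31753/8 ≈ 3969.1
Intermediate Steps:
U(r) = 2 + 2*r (U(r) = (r + sqrt(1 + 3)) + r = (r + sqrt(4)) + r = (r + 2) + r = (2 + r) + r = 2 + 2*r)
X(s) = 1/(2*s)
(X(U(1)) + 2549) + 1420 = (1/(2*(2 + 2*1)) + 2549) + 1420 = (1/(2*(2 + 2)) + 2549) + 1420 = ((1/2)/4 + 2549) + 1420 = ((1/2)*(1/4) + 2549) + 1420 = (1/8 + 2549) + 1420 = 20393/8 + 1420 = 31753/8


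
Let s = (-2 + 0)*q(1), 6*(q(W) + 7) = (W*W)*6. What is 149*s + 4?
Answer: 1792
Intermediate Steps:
q(W) = -7 + W² (q(W) = -7 + ((W*W)*6)/6 = -7 + (W²*6)/6 = -7 + (6*W²)/6 = -7 + W²)
s = 12 (s = (-2 + 0)*(-7 + 1²) = -2*(-7 + 1) = -2*(-6) = 12)
149*s + 4 = 149*12 + 4 = 1788 + 4 = 1792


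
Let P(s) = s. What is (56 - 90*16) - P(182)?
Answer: -1566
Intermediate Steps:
(56 - 90*16) - P(182) = (56 - 90*16) - 1*182 = (56 - 1440) - 182 = -1384 - 182 = -1566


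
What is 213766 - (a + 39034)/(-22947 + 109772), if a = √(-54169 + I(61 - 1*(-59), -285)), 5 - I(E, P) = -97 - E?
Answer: 18560193916/86825 - I*√53947/86825 ≈ 2.1377e+5 - 0.0026751*I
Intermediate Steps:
I(E, P) = 102 + E (I(E, P) = 5 - (-97 - E) = 5 + (97 + E) = 102 + E)
a = I*√53947 (a = √(-54169 + (102 + (61 - 1*(-59)))) = √(-54169 + (102 + (61 + 59))) = √(-54169 + (102 + 120)) = √(-54169 + 222) = √(-53947) = I*√53947 ≈ 232.26*I)
213766 - (a + 39034)/(-22947 + 109772) = 213766 - (I*√53947 + 39034)/(-22947 + 109772) = 213766 - (39034 + I*√53947)/86825 = 213766 - (39034/86825 + I*√53947/86825) = 213766 + (-39034/86825 - I*√53947/86825) = 18560193916/86825 - I*√53947/86825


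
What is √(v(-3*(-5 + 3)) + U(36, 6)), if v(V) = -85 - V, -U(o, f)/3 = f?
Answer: I*√109 ≈ 10.44*I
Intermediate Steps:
U(o, f) = -3*f
√(v(-3*(-5 + 3)) + U(36, 6)) = √((-85 - (-3)*(-5 + 3)) - 3*6) = √((-85 - (-3)*(-2)) - 18) = √((-85 - 1*6) - 18) = √((-85 - 6) - 18) = √(-91 - 18) = √(-109) = I*√109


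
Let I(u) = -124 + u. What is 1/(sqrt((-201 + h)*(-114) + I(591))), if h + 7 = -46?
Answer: sqrt(29423)/29423 ≈ 0.0058298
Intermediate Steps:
h = -53 (h = -7 - 46 = -53)
1/(sqrt((-201 + h)*(-114) + I(591))) = 1/(sqrt((-201 - 53)*(-114) + (-124 + 591))) = 1/(sqrt(-254*(-114) + 467)) = 1/(sqrt(28956 + 467)) = 1/(sqrt(29423)) = sqrt(29423)/29423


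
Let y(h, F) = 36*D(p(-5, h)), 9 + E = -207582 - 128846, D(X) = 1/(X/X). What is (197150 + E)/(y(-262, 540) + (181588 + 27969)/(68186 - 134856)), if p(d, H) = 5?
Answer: -9286264290/2190563 ≈ -4239.2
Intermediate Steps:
D(X) = 1 (D(X) = 1/1 = 1)
E = -336437 (E = -9 + (-207582 - 128846) = -9 - 336428 = -336437)
y(h, F) = 36 (y(h, F) = 36*1 = 36)
(197150 + E)/(y(-262, 540) + (181588 + 27969)/(68186 - 134856)) = (197150 - 336437)/(36 + (181588 + 27969)/(68186 - 134856)) = -139287/(36 + 209557/(-66670)) = -139287/(36 + 209557*(-1/66670)) = -139287/(36 - 209557/66670) = -139287/2190563/66670 = -139287*66670/2190563 = -9286264290/2190563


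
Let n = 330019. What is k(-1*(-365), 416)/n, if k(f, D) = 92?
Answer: 92/330019 ≈ 0.00027877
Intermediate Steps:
k(-1*(-365), 416)/n = 92/330019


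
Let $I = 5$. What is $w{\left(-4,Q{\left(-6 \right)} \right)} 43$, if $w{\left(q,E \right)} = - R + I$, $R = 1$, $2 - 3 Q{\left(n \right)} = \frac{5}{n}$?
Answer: $172$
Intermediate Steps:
$Q{\left(n \right)} = \frac{2}{3} - \frac{5}{3 n}$ ($Q{\left(n \right)} = \frac{2}{3} - \frac{5 \frac{1}{n}}{3} = \frac{2}{3} - \frac{5}{3 n}$)
$w{\left(q,E \right)} = 4$ ($w{\left(q,E \right)} = \left(-1\right) 1 + 5 = -1 + 5 = 4$)
$w{\left(-4,Q{\left(-6 \right)} \right)} 43 = 4 \cdot 43 = 172$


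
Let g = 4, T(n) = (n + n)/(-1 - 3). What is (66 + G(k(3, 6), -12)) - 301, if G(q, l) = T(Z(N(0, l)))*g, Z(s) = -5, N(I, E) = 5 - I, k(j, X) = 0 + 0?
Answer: -225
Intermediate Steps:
k(j, X) = 0
T(n) = -n/2 (T(n) = (2*n)/(-4) = (2*n)*(-1/4) = -n/2)
G(q, l) = 10 (G(q, l) = -1/2*(-5)*4 = (5/2)*4 = 10)
(66 + G(k(3, 6), -12)) - 301 = (66 + 10) - 301 = 76 - 301 = -225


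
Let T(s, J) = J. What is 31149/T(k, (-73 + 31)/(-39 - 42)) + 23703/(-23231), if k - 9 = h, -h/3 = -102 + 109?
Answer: 19537473471/325234 ≈ 60072.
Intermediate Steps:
h = -21 (h = -3*(-102 + 109) = -3*7 = -21)
k = -12 (k = 9 - 21 = -12)
31149/T(k, (-73 + 31)/(-39 - 42)) + 23703/(-23231) = 31149/(((-73 + 31)/(-39 - 42))) + 23703/(-23231) = 31149/((-42/(-81))) + 23703*(-1/23231) = 31149/((-42*(-1/81))) - 23703/23231 = 31149/(14/27) - 23703/23231 = 31149*(27/14) - 23703/23231 = 841023/14 - 23703/23231 = 19537473471/325234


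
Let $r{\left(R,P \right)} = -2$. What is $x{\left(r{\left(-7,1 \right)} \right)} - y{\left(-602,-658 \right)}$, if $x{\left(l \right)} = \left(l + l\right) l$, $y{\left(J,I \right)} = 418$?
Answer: $-410$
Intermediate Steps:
$x{\left(l \right)} = 2 l^{2}$ ($x{\left(l \right)} = 2 l l = 2 l^{2}$)
$x{\left(r{\left(-7,1 \right)} \right)} - y{\left(-602,-658 \right)} = 2 \left(-2\right)^{2} - 418 = 2 \cdot 4 - 418 = 8 - 418 = -410$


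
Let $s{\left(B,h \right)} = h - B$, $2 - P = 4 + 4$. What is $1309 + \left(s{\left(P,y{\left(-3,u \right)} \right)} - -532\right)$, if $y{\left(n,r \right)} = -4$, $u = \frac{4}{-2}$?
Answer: $1843$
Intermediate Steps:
$u = -2$ ($u = 4 \left(- \frac{1}{2}\right) = -2$)
$P = -6$ ($P = 2 - \left(4 + 4\right) = 2 - 8 = -6$)
$1309 + \left(s{\left(P,y{\left(-3,u \right)} \right)} - -532\right) = 1309 - -534 = 1309 + \left(\left(-4 + 6\right) + 532\right) = 1309 + \left(2 + 532\right) = 1309 + 534 = 1843$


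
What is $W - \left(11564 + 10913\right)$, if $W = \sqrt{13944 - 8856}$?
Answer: $-22477 + 4 \sqrt{318} \approx -22406.0$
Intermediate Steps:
$W = 4 \sqrt{318}$ ($W = \sqrt{5088} = 4 \sqrt{318} \approx 71.33$)
$W - \left(11564 + 10913\right) = 4 \sqrt{318} - \left(11564 + 10913\right) = 4 \sqrt{318} - 22477 = -22477 + 4 \sqrt{318}$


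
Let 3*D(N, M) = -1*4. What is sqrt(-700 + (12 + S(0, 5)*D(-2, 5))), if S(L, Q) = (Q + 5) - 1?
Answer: 10*I*sqrt(7) ≈ 26.458*I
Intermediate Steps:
D(N, M) = -4/3 (D(N, M) = (-1*4)/3 = (1/3)*(-4) = -4/3)
S(L, Q) = 4 + Q (S(L, Q) = (5 + Q) - 1 = 4 + Q)
sqrt(-700 + (12 + S(0, 5)*D(-2, 5))) = sqrt(-700 + (12 + (4 + 5)*(-4/3))) = sqrt(-700 + (12 + 9*(-4/3))) = sqrt(-700 + (12 - 12)) = sqrt(-700 + 0) = sqrt(-700) = 10*I*sqrt(7)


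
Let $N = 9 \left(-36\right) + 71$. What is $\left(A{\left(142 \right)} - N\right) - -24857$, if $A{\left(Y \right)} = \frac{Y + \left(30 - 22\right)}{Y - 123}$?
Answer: $\frac{477240}{19} \approx 25118.0$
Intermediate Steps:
$A{\left(Y \right)} = \frac{8 + Y}{-123 + Y}$ ($A{\left(Y \right)} = \frac{Y + \left(30 - 22\right)}{-123 + Y} = \frac{Y + 8}{-123 + Y} = \frac{8 + Y}{-123 + Y}$)
$N = -253$ ($N = -324 + 71 = -253$)
$\left(A{\left(142 \right)} - N\right) - -24857 = \left(\frac{8 + 142}{-123 + 142} - -253\right) - -24857 = \left(\frac{1}{19} \cdot 150 + 253\right) + 24857 = \left(\frac{150}{19} + 253\right) + 24857 = \frac{4957}{19} + 24857 = \frac{477240}{19}$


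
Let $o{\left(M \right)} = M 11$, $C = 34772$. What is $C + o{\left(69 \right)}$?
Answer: $35531$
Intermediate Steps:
$o{\left(M \right)} = 11 M$
$C + o{\left(69 \right)} = 34772 + 11 \cdot 69 = 34772 + 759 = 35531$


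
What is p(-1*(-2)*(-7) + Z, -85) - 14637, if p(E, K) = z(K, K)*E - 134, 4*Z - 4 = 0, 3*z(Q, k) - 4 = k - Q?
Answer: -44365/3 ≈ -14788.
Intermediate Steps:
z(Q, k) = 4/3 - Q/3 + k/3 (z(Q, k) = 4/3 + (k - Q)/3 = 4/3 + (-Q/3 + k/3) = 4/3 - Q/3 + k/3)
Z = 1 (Z = 1 + (1/4)*0 = 1 + 0 = 1)
p(E, K) = -134 + 4*E/3 (p(E, K) = (4/3 - K/3 + K/3)*E - 134 = 4*E/3 - 134 = -134 + 4*E/3)
p(-1*(-2)*(-7) + Z, -85) - 14637 = (-134 + 4*(-1*(-2)*(-7) + 1)/3) - 14637 = (-134 + 4*(2*(-7) + 1)/3) - 14637 = (-134 + 4*(-14 + 1)/3) - 14637 = (-134 + (4/3)*(-13)) - 14637 = (-134 - 52/3) - 14637 = -454/3 - 14637 = -44365/3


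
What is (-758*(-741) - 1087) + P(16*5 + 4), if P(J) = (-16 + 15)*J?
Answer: 560507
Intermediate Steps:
P(J) = -J
(-758*(-741) - 1087) + P(16*5 + 4) = (-758*(-741) - 1087) - (16*5 + 4) = (561678 - 1087) - (80 + 4) = 560591 - 1*84 = 560591 - 84 = 560507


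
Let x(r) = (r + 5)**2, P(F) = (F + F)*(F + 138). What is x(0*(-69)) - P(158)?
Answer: -93511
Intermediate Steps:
P(F) = 2*F*(138 + F) (P(F) = (2*F)*(138 + F) = 2*F*(138 + F))
x(r) = (5 + r)**2
x(0*(-69)) - P(158) = (5 + 0*(-69))**2 - 2*158*(138 + 158) = (5 + 0)**2 - 2*158*296 = 5**2 - 1*93536 = 25 - 93536 = -93511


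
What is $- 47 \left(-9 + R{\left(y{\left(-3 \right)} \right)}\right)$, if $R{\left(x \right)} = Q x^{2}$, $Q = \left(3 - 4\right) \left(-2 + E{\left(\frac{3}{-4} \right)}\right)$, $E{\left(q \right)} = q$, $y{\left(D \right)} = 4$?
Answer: $-1645$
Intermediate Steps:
$Q = \frac{11}{4}$ ($Q = \left(3 - 4\right) \left(-2 + \frac{3}{-4}\right) = - (-2 + 3 \left(- \frac{1}{4}\right)) = - (-2 - \frac{3}{4}) = \left(-1\right) \left(- \frac{11}{4}\right) = \frac{11}{4} \approx 2.75$)
$R{\left(x \right)} = \frac{11 x^{2}}{4}$
$- 47 \left(-9 + R{\left(y{\left(-3 \right)} \right)}\right) = - 47 \left(-9 + \frac{11 \cdot 4^{2}}{4}\right) = - 47 \left(-9 + \frac{11}{4} \cdot 16\right) = - 47 \left(-9 + 44\right) = \left(-47\right) 35 = -1645$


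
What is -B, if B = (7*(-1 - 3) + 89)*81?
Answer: -4941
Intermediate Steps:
B = 4941 (B = (7*(-4) + 89)*81 = (-28 + 89)*81 = 61*81 = 4941)
-B = -1*4941 = -4941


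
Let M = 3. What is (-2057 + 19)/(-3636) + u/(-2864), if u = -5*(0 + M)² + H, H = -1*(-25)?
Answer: 369347/650844 ≈ 0.56749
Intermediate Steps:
H = 25
u = -20 (u = -5*(0 + 3)² + 25 = -5*3² + 25 = -5*9 + 25 = -45 + 25 = -20)
(-2057 + 19)/(-3636) + u/(-2864) = (-2057 + 19)/(-3636) - 20/(-2864) = -2038*(-1/3636) - 20*(-1/2864) = 1019/1818 + 5/716 = 369347/650844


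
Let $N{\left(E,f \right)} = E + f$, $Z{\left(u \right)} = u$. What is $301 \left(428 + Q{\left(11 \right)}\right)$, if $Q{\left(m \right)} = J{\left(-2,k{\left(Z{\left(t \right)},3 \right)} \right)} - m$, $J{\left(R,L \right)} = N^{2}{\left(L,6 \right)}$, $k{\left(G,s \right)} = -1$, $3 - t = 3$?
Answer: $133042$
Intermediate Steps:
$t = 0$ ($t = 3 - 3 = 0$)
$J{\left(R,L \right)} = \left(6 + L\right)^{2}$ ($J{\left(R,L \right)} = \left(L + 6\right)^{2} = \left(6 + L\right)^{2}$)
$Q{\left(m \right)} = 25 - m$ ($Q{\left(m \right)} = \left(6 - 1\right)^{2} - m = 5^{2} - m = 25 - m$)
$301 \left(428 + Q{\left(11 \right)}\right) = 301 \left(428 + \left(25 - 11\right)\right) = 301 \left(428 + 14\right) = 301 \cdot 442 = 133042$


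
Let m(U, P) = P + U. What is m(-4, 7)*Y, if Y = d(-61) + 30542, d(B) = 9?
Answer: 91653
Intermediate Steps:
Y = 30551 (Y = 9 + 30542 = 30551)
m(-4, 7)*Y = (7 - 4)*30551 = 3*30551 = 91653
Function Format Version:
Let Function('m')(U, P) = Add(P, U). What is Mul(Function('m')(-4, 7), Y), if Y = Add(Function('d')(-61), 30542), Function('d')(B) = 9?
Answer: 91653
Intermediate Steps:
Y = 30551 (Y = Add(9, 30542) = 30551)
Mul(Function('m')(-4, 7), Y) = Mul(Add(7, -4), 30551) = Mul(3, 30551) = 91653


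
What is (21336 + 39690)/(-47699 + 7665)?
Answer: -30513/20017 ≈ -1.5244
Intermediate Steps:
(21336 + 39690)/(-47699 + 7665) = 61026/(-40034) = 61026*(-1/40034) = -30513/20017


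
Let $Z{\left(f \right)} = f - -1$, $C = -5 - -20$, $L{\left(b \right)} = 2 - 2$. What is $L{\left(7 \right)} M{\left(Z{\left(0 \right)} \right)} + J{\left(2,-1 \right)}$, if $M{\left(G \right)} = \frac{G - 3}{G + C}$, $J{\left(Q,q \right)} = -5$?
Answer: $-5$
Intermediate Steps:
$L{\left(b \right)} = 0$ ($L{\left(b \right)} = 2 - 2 = 0$)
$C = 15$ ($C = -5 + 20 = 15$)
$Z{\left(f \right)} = 1 + f$ ($Z{\left(f \right)} = f + 1 = 1 + f$)
$M{\left(G \right)} = \frac{-3 + G}{15 + G}$ ($M{\left(G \right)} = \frac{G - 3}{G + 15} = \frac{-3 + G}{15 + G}$)
$L{\left(7 \right)} M{\left(Z{\left(0 \right)} \right)} + J{\left(2,-1 \right)} = 0 \frac{-3 + \left(1 + 0\right)}{15 + \left(1 + 0\right)} - 5 = 0 \frac{-3 + 1}{15 + 1} - 5 = 0 \cdot \frac{1}{16} \left(-2\right) - 5 = 0 \left(- \frac{1}{8}\right) - 5 = 0 - 5 = -5$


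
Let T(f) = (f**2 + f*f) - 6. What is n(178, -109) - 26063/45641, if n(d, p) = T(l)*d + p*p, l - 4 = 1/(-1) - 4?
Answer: 509738266/45641 ≈ 11168.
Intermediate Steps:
l = -1 (l = 4 + (1/(-1) - 4) = 4 + (-1 - 4) = 4 - 5 = -1)
T(f) = -6 + 2*f**2 (T(f) = (f**2 + f**2) - 6 = 2*f**2 - 6 = -6 + 2*f**2)
n(d, p) = p**2 - 4*d (n(d, p) = (-6 + 2*(-1)**2)*d + p*p = (-6 + 2*1)*d + p**2 = (-6 + 2)*d + p**2 = -4*d + p**2 = p**2 - 4*d)
n(178, -109) - 26063/45641 = ((-109)**2 - 4*178) - 26063/45641 = (11881 - 712) - 26063/45641 = 11169 - 1*26063/45641 = 11169 - 26063/45641 = 509738266/45641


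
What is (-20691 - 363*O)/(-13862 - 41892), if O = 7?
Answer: 11616/27877 ≈ 0.41669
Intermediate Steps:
(-20691 - 363*O)/(-13862 - 41892) = (-20691 - 363*7)/(-13862 - 41892) = (-20691 - 2541)/(-55754) = -23232*(-1/55754) = 11616/27877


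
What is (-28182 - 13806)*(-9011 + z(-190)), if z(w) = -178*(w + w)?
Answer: -2461714452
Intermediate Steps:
z(w) = -356*w
(-28182 - 13806)*(-9011 + z(-190)) = (-28182 - 13806)*(-9011 - 356*(-190)) = -41988*(-9011 + 67640) = -41988*58629 = -2461714452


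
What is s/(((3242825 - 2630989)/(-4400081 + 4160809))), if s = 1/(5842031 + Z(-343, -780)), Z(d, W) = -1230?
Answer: -59818/893403080159 ≈ -6.6955e-8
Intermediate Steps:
s = 1/5840801 (s = 1/(5842031 - 1230) = 1/5840801 ≈ 1.7121e-7)
s/(((3242825 - 2630989)/(-4400081 + 4160809))) = 1/(5840801*(((3242825 - 2630989)/(-4400081 + 4160809)))) = 1/(5840801*((611836/(-239272)))) = 1/(5840801*((611836*(-1/239272)))) = 1/(5840801*(-152959/59818)) = (1/5840801)*(-59818/152959) = -59818/893403080159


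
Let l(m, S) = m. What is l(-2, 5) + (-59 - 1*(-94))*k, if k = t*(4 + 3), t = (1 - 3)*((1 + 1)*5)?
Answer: -4902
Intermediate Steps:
t = -20 (t = -4*5 = -2*10 = -20)
k = -140 (k = -20*(4 + 3) = -20*7 = -140)
l(-2, 5) + (-59 - 1*(-94))*k = -2 + (-59 - 1*(-94))*(-140) = -2 + (-59 + 94)*(-140) = -2 + 35*(-140) = -2 - 4900 = -4902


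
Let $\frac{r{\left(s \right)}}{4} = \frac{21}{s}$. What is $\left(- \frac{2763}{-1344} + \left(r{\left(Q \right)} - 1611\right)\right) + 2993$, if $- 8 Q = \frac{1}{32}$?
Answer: $- \frac{9013735}{448} \approx -20120.0$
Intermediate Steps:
$Q = - \frac{1}{256}$ ($Q = - \frac{1}{8 \cdot 32} = \left(- \frac{1}{8}\right) \frac{1}{32} = - \frac{1}{256} \approx -0.0039063$)
$r{\left(s \right)} = \frac{84}{s}$ ($r{\left(s \right)} = 4 \frac{21}{s} = \frac{84}{s}$)
$\left(- \frac{2763}{-1344} + \left(r{\left(Q \right)} - 1611\right)\right) + 2993 = \left(- \frac{2763}{-1344} + \left(\frac{84}{- \frac{1}{256}} - 1611\right)\right) + 2993 = \left(\left(-2763\right) \left(- \frac{1}{1344}\right) + \left(84 \left(-256\right) - 1611\right)\right) + 2993 = \left(\frac{921}{448} - 23115\right) + 2993 = - \frac{10354599}{448} + 2993 = - \frac{9013735}{448}$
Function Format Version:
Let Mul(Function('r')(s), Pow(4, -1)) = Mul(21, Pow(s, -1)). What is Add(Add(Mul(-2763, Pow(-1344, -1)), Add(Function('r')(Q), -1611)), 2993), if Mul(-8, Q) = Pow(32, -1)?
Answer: Rational(-9013735, 448) ≈ -20120.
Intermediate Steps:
Q = Rational(-1, 256) (Q = Mul(Rational(-1, 8), Pow(32, -1)) = Mul(Rational(-1, 8), Rational(1, 32)) = Rational(-1, 256) ≈ -0.0039063)
Function('r')(s) = Mul(84, Pow(s, -1)) (Function('r')(s) = Mul(4, Mul(21, Pow(s, -1))) = Mul(84, Pow(s, -1)))
Add(Add(Mul(-2763, Pow(-1344, -1)), Add(Function('r')(Q), -1611)), 2993) = Add(Add(Mul(-2763, Pow(-1344, -1)), Add(Mul(84, Pow(Rational(-1, 256), -1)), -1611)), 2993) = Add(Add(Mul(-2763, Rational(-1, 1344)), Add(Mul(84, -256), -1611)), 2993) = Add(Add(Rational(921, 448), Add(-21504, -1611)), 2993) = Add(Add(Rational(921, 448), -23115), 2993) = Add(Rational(-10354599, 448), 2993) = Rational(-9013735, 448)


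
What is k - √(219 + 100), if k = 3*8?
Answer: 24 - √319 ≈ 6.1394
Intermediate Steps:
k = 24
k - √(219 + 100) = 24 - √(219 + 100) = 24 - √319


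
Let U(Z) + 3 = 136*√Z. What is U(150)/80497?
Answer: -3/80497 + 680*√6/80497 ≈ 0.020655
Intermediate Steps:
U(Z) = -3 + 136*√Z
U(150)/80497 = (-3 + 136*√150)/80497 = (-3 + 136*(5*√6))*(1/80497) = (-3 + 680*√6)*(1/80497) = -3/80497 + 680*√6/80497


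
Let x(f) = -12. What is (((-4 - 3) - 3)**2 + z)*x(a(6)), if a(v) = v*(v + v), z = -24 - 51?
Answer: -300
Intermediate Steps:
z = -75
a(v) = 2*v**2 (a(v) = v*(2*v) = 2*v**2)
(((-4 - 3) - 3)**2 + z)*x(a(6)) = (((-4 - 3) - 3)**2 - 75)*(-12) = ((-7 - 3)**2 - 75)*(-12) = ((-10)**2 - 75)*(-12) = (100 - 75)*(-12) = 25*(-12) = -300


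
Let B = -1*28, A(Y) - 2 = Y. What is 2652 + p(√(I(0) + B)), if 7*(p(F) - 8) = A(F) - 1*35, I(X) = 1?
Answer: 18587/7 + 3*I*√3/7 ≈ 2655.3 + 0.74231*I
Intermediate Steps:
A(Y) = 2 + Y
B = -28
p(F) = 23/7 + F/7 (p(F) = 8 + ((2 + F) - 1*35)/7 = 8 + ((2 + F) - 35)/7 = 8 + (-33 + F)/7 = 8 + (-33/7 + F/7) = 23/7 + F/7)
2652 + p(√(I(0) + B)) = 2652 + (23/7 + √(1 - 28)/7) = 2652 + (23/7 + √(-27)/7) = 2652 + (23/7 + (3*I*√3)/7) = 2652 + (23/7 + 3*I*√3/7) = 18587/7 + 3*I*√3/7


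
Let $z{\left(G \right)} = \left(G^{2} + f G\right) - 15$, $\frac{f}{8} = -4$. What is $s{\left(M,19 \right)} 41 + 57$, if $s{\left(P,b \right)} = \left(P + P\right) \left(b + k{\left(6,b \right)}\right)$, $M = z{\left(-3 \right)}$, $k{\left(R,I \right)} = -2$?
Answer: $125517$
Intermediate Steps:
$f = -32$ ($f = 8 \left(-4\right) = -32$)
$z{\left(G \right)} = -15 + G^{2} - 32 G$ ($z{\left(G \right)} = \left(G^{2} - 32 G\right) - 15 = -15 + G^{2} - 32 G$)
$M = 90$ ($M = -15 + \left(-3\right)^{2} - -96 = -15 + 9 + 96 = 90$)
$s{\left(P,b \right)} = 2 P \left(-2 + b\right)$ ($s{\left(P,b \right)} = \left(P + P\right) \left(b - 2\right) = 2 P \left(-2 + b\right)$)
$s{\left(M,19 \right)} 41 + 57 = 2 \cdot 90 \left(-2 + 19\right) 41 + 57 = 2 \cdot 90 \cdot 17 \cdot 41 + 57 = 3060 \cdot 41 + 57 = 125460 + 57 = 125517$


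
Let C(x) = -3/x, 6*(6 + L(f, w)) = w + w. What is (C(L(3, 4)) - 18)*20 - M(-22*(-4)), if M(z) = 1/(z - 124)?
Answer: -87473/252 ≈ -347.12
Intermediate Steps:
L(f, w) = -6 + w/3 (L(f, w) = -6 + (w + w)/6 = -6 + (2*w)/6 = -6 + w/3)
M(z) = 1/(-124 + z)
(C(L(3, 4)) - 18)*20 - M(-22*(-4)) = (-3/(-6 + (1/3)*4) - 18)*20 - 1/(-124 - 22*(-4)) = (-3/(-6 + 4/3) - 18)*20 - 1/(-124 + 88) = (-3/(-14/3) - 18)*20 - 1/(-36) = (-3*(-3/14) - 18)*20 - 1*(-1/36) = (9/14 - 18)*20 + 1/36 = -243/14*20 + 1/36 = -2430/7 + 1/36 = -87473/252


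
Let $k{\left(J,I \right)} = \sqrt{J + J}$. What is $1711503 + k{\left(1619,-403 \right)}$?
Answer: $1711503 + \sqrt{3238} \approx 1.7116 \cdot 10^{6}$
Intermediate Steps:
$k{\left(J,I \right)} = \sqrt{2} \sqrt{J}$ ($k{\left(J,I \right)} = \sqrt{2 J} = \sqrt{2} \sqrt{J}$)
$1711503 + k{\left(1619,-403 \right)} = 1711503 + \sqrt{2} \sqrt{1619} = 1711503 + \sqrt{3238}$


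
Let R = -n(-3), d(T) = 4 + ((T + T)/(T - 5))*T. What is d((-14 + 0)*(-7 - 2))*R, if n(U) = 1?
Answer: -32236/121 ≈ -266.41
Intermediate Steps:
d(T) = 4 + 2*T²/(-5 + T) (d(T) = 4 + ((2*T)/(-5 + T))*T = 4 + (2*T/(-5 + T))*T = 4 + 2*T²/(-5 + T))
R = -1 (R = -1*1 = -1)
d((-14 + 0)*(-7 - 2))*R = (2*(-10 + ((-14 + 0)*(-7 - 2))² + 2*((-14 + 0)*(-7 - 2)))/(-5 + (-14 + 0)*(-7 - 2)))*(-1) = (2*(-10 + (-14*(-9))² + 2*(-14*(-9)))/(-5 - 14*(-9)))*(-1) = (2*(-10 + 126² + 2*126)/(-5 + 126))*(-1) = (2*(-10 + 15876 + 252)/121)*(-1) = (2*(1/121)*16118)*(-1) = (32236/121)*(-1) = -32236/121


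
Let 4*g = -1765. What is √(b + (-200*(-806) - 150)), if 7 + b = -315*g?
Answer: √1200147/2 ≈ 547.76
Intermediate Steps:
g = -1765/4 (g = (¼)*(-1765) = -1765/4 ≈ -441.25)
b = 555947/4 (b = -7 - 315*(-1765/4) = -7 + 555975/4 = 555947/4 ≈ 1.3899e+5)
√(b + (-200*(-806) - 150)) = √(555947/4 + (-200*(-806) - 150)) = √(555947/4 + (161200 - 150)) = √(555947/4 + 161050) = √(1200147/4) = √1200147/2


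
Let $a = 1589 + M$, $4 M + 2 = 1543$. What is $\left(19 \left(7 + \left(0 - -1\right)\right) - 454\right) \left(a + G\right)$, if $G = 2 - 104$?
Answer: $- \frac{1130839}{2} \approx -5.6542 \cdot 10^{5}$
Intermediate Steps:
$M = \frac{1541}{4}$ ($M = - \frac{1}{2} + \frac{1}{4} \cdot 1543 = - \frac{1}{2} + \frac{1543}{4} = \frac{1541}{4} \approx 385.25$)
$a = \frac{7897}{4}$ ($a = 1589 + \frac{1541}{4} = \frac{7897}{4} \approx 1974.3$)
$G = -102$ ($G = 2 - 104 = -102$)
$\left(19 \left(7 + \left(0 - -1\right)\right) - 454\right) \left(a + G\right) = \left(19 \left(7 + \left(0 - -1\right)\right) - 454\right) \left(\frac{7897}{4} - 102\right) = \left(19 \left(7 + \left(0 + 1\right)\right) - 454\right) \frac{7489}{4} = \left(19 \left(7 + 1\right) - 454\right) \frac{7489}{4} = \left(19 \cdot 8 - 454\right) \frac{7489}{4} = \left(152 - 454\right) \frac{7489}{4} = \left(-302\right) \frac{7489}{4} = - \frac{1130839}{2}$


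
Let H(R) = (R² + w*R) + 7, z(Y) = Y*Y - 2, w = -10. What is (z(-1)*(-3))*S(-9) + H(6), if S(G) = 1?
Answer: -14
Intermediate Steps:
z(Y) = -2 + Y² (z(Y) = Y² - 2 = -2 + Y²)
H(R) = 7 + R² - 10*R (H(R) = (R² - 10*R) + 7 = 7 + R² - 10*R)
(z(-1)*(-3))*S(-9) + H(6) = ((-2 + (-1)²)*(-3))*1 + (7 + 6² - 10*6) = ((-2 + 1)*(-3))*1 + (7 + 36 - 60) = -1*(-3)*1 - 17 = 3*1 - 17 = 3 - 17 = -14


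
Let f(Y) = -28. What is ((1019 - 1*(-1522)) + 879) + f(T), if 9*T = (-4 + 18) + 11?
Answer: 3392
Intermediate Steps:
T = 25/9 (T = ((-4 + 18) + 11)/9 = (14 + 11)/9 = (⅑)*25 = 25/9 ≈ 2.7778)
((1019 - 1*(-1522)) + 879) + f(T) = ((1019 - 1*(-1522)) + 879) - 28 = ((1019 + 1522) + 879) - 28 = (2541 + 879) - 28 = 3420 - 28 = 3392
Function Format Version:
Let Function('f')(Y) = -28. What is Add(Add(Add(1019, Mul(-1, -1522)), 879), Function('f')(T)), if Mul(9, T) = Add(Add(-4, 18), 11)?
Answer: 3392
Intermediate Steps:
T = Rational(25, 9) (T = Mul(Rational(1, 9), Add(Add(-4, 18), 11)) = Mul(Rational(1, 9), Add(14, 11)) = Mul(Rational(1, 9), 25) = Rational(25, 9) ≈ 2.7778)
Add(Add(Add(1019, Mul(-1, -1522)), 879), Function('f')(T)) = Add(Add(Add(1019, Mul(-1, -1522)), 879), -28) = Add(Add(Add(1019, 1522), 879), -28) = Add(Add(2541, 879), -28) = Add(3420, -28) = 3392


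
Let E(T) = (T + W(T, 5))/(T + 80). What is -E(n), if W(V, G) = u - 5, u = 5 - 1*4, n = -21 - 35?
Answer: 5/2 ≈ 2.5000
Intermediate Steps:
n = -56
u = 1 (u = 5 - 4 = 1)
W(V, G) = -4 (W(V, G) = 1 - 5 = -4)
E(T) = (-4 + T)/(80 + T) (E(T) = (T - 4)/(T + 80) = (-4 + T)/(80 + T))
-E(n) = -(-4 - 56)/(80 - 56) = -(-60)/24 = -1*(-5/2) = 5/2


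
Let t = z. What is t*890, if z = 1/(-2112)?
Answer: -445/1056 ≈ -0.42140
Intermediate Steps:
z = -1/2112 ≈ -0.00047348
t = -1/2112 ≈ -0.00047348
t*890 = -1/2112*890 = -445/1056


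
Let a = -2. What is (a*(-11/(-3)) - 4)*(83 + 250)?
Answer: -3774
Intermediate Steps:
(a*(-11/(-3)) - 4)*(83 + 250) = (-(-22)/(-3) - 4)*(83 + 250) = (-(-22)*(-1)/3 - 4)*333 = (-2*11/3 - 4)*333 = (-22/3 - 4)*333 = -34/3*333 = -3774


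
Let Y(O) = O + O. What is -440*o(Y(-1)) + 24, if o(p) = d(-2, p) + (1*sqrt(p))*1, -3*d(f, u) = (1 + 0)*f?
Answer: -808/3 - 440*I*sqrt(2) ≈ -269.33 - 622.25*I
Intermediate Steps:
Y(O) = 2*O
d(f, u) = -f/3 (d(f, u) = -(1 + 0)*f/3 = -f/3)
o(p) = 2/3 + sqrt(p) (o(p) = -1/3*(-2) + (1*sqrt(p))*1 = 2/3 + sqrt(p)*1 = 2/3 + sqrt(p))
-440*o(Y(-1)) + 24 = -440*(2/3 + sqrt(2*(-1))) + 24 = -440*(2/3 + sqrt(-2)) + 24 = -440*(2/3 + I*sqrt(2)) + 24 = (-880/3 - 440*I*sqrt(2)) + 24 = -808/3 - 440*I*sqrt(2)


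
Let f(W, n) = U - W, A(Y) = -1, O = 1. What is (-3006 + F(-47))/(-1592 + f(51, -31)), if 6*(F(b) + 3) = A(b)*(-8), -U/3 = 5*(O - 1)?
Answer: 9023/4929 ≈ 1.8306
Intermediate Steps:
U = 0 (U = -15*(1 - 1) = -15*0 = -3*0 = 0)
f(W, n) = -W (f(W, n) = 0 - W = -W)
F(b) = -5/3 (F(b) = -3 + (-1*(-8))/6 = -3 + (⅙)*8 = -3 + 4/3 = -5/3)
(-3006 + F(-47))/(-1592 + f(51, -31)) = (-3006 - 5/3)/(-1592 - 1*51) = -9023/(3*(-1592 - 51)) = -9023/3/(-1643) = -9023/3*(-1/1643) = 9023/4929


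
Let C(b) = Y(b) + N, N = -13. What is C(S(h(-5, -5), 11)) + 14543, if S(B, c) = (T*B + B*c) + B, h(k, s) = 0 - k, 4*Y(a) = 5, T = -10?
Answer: 58125/4 ≈ 14531.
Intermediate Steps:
Y(a) = 5/4 (Y(a) = (1/4)*5 = 5/4)
h(k, s) = -k
S(B, c) = -9*B + B*c (S(B, c) = (-10*B + B*c) + B = -9*B + B*c)
C(b) = -47/4 (C(b) = 5/4 - 13 = -47/4)
C(S(h(-5, -5), 11)) + 14543 = -47/4 + 14543 = 58125/4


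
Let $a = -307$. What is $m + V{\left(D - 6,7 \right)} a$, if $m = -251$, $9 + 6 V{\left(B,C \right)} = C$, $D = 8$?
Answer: $- \frac{446}{3} \approx -148.67$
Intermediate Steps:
$V{\left(B,C \right)} = - \frac{3}{2} + \frac{C}{6}$
$m + V{\left(D - 6,7 \right)} a = -251 + \left(- \frac{3}{2} + \frac{1}{6} \cdot 7\right) \left(-307\right) = -251 + \left(- \frac{3}{2} + \frac{7}{6}\right) \left(-307\right) = -251 - - \frac{307}{3} = -251 + \frac{307}{3} = - \frac{446}{3}$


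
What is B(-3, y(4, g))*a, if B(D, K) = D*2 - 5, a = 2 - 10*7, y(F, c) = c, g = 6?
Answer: 748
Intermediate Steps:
a = -68 (a = 2 - 70 = -68)
B(D, K) = -5 + 2*D (B(D, K) = 2*D - 5 = -5 + 2*D)
B(-3, y(4, g))*a = (-5 + 2*(-3))*(-68) = (-5 - 6)*(-68) = -11*(-68) = 748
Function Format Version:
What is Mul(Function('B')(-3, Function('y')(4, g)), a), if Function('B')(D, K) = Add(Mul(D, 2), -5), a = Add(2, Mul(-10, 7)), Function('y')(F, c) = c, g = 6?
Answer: 748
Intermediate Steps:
a = -68 (a = Add(2, -70) = -68)
Function('B')(D, K) = Add(-5, Mul(2, D)) (Function('B')(D, K) = Add(Mul(2, D), -5) = Add(-5, Mul(2, D)))
Mul(Function('B')(-3, Function('y')(4, g)), a) = Mul(Add(-5, Mul(2, -3)), -68) = Mul(Add(-5, -6), -68) = Mul(-11, -68) = 748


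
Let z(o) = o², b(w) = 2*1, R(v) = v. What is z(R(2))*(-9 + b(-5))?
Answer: -28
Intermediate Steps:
b(w) = 2
z(R(2))*(-9 + b(-5)) = 2²*(-9 + 2) = 4*(-7) = -28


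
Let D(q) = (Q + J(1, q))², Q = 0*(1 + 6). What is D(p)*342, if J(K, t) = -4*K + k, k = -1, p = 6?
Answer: 8550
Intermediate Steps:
Q = 0 (Q = 0*7 = 0)
J(K, t) = -1 - 4*K (J(K, t) = -4*K - 1 = -1 - 4*K)
D(q) = 25 (D(q) = (0 + (-1 - 4*1))² = (0 + (-1 - 4))² = (0 - 5)² = (-5)² = 25)
D(p)*342 = 25*342 = 8550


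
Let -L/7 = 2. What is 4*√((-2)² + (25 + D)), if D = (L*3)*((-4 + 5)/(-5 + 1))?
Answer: 2*√158 ≈ 25.140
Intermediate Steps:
L = -14 (L = -7*2 = -14)
D = 21/2 (D = (-14*3)*((-4 + 5)/(-5 + 1)) = -42/(-4) = -42*(-1)/4 = -42*(-¼) = 21/2 ≈ 10.500)
4*√((-2)² + (25 + D)) = 4*√((-2)² + (25 + 21/2)) = 4*√(4 + 71/2) = 4*√(79/2) = 4*(√158/2) = 2*√158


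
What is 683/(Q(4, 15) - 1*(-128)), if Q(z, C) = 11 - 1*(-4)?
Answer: 683/143 ≈ 4.7762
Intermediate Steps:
Q(z, C) = 15 (Q(z, C) = 11 + 4 = 15)
683/(Q(4, 15) - 1*(-128)) = 683/(15 - 1*(-128)) = 683/(15 + 128) = 683/143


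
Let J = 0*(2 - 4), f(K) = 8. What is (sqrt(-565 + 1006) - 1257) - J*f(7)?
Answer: -1236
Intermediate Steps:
J = 0 (J = 0*(-2) = 0)
(sqrt(-565 + 1006) - 1257) - J*f(7) = (sqrt(-565 + 1006) - 1257) - 0*8 = (sqrt(441) - 1257) - 1*0 = (21 - 1257) + 0 = -1236 + 0 = -1236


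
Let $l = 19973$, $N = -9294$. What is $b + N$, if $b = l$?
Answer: $10679$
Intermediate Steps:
$b = 19973$
$b + N = 19973 - 9294 = 10679$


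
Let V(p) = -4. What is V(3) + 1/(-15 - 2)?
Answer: -69/17 ≈ -4.0588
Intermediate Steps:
V(3) + 1/(-15 - 2) = -4 + 1/(-15 - 2) = -4 + 1/(-17) = -4 + 1*(-1/17) = -4 - 1/17 = -69/17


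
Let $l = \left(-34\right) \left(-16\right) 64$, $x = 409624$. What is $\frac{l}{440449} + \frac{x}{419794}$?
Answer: $\frac{97517014540}{92448923753} \approx 1.0548$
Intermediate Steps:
$l = 34816$ ($l = 544 \cdot 64 = 34816$)
$\frac{l}{440449} + \frac{x}{419794} = \frac{34816}{440449} + \frac{409624}{419794} = 34816 \cdot \frac{1}{440449} + 409624 \cdot \frac{1}{419794} = \frac{34816}{440449} + \frac{204812}{209897} = \frac{97517014540}{92448923753}$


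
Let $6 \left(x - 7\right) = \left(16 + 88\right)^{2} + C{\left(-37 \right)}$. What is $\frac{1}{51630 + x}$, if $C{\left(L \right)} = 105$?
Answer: $\frac{6}{320743} \approx 1.8707 \cdot 10^{-5}$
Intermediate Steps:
$x = \frac{10963}{6}$ ($x = 7 + \frac{\left(16 + 88\right)^{2} + 105}{6} = 7 + \frac{104^{2} + 105}{6} = 7 + \frac{10816 + 105}{6} = 7 + \frac{1}{6} \cdot 10921 = 7 + \frac{10921}{6} = \frac{10963}{6} \approx 1827.2$)
$\frac{1}{51630 + x} = \frac{1}{51630 + \frac{10963}{6}} = \frac{1}{\frac{320743}{6}} = \frac{6}{320743}$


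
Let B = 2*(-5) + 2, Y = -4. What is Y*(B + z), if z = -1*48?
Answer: 224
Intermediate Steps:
B = -8 (B = -10 + 2 = -8)
z = -48
Y*(B + z) = -4*(-8 - 48) = -4*(-56) = 224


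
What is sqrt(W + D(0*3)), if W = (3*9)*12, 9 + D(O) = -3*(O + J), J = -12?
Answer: 3*sqrt(39) ≈ 18.735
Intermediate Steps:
D(O) = 27 - 3*O (D(O) = -9 - 3*(O - 12) = -9 - 3*(-12 + O) = -9 + (36 - 3*O) = 27 - 3*O)
W = 324 (W = 27*12 = 324)
sqrt(W + D(0*3)) = sqrt(324 + (27 - 0*3)) = sqrt(324 + (27 - 3*0)) = sqrt(324 + (27 + 0)) = sqrt(324 + 27) = sqrt(351) = 3*sqrt(39)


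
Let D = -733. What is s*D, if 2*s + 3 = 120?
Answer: -85761/2 ≈ -42881.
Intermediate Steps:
s = 117/2 (s = -3/2 + (1/2)*120 = -3/2 + 60 = 117/2 ≈ 58.500)
s*D = (117/2)*(-733) = -85761/2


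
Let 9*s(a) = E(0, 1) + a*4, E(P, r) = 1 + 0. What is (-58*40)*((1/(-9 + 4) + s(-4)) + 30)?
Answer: -195808/3 ≈ -65269.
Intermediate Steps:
E(P, r) = 1
s(a) = ⅑ + 4*a/9 (s(a) = (1 + a*4)/9 = (1 + 4*a)/9 = ⅑ + 4*a/9)
(-58*40)*((1/(-9 + 4) + s(-4)) + 30) = (-58*40)*((1/(-9 + 4) + (⅑ + (4/9)*(-4))) + 30) = -2320*((1/(-5) + (⅑ - 16/9)) + 30) = -2320*((-⅕ - 5/3) + 30) = -2320*(-28/15 + 30) = -2320*422/15 = -195808/3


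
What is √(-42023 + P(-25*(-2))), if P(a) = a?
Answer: I*√41973 ≈ 204.87*I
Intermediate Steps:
√(-42023 + P(-25*(-2))) = √(-42023 - 25*(-2)) = √(-42023 + 50) = √(-41973) = I*√41973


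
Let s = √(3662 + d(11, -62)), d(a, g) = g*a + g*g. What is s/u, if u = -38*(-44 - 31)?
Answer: √1706/1425 ≈ 0.028985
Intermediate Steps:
d(a, g) = g² + a*g (d(a, g) = a*g + g² = g² + a*g)
s = 2*√1706 (s = √(3662 - 62*(11 - 62)) = √(3662 - 62*(-51)) = √(3662 + 3162) = √6824 = 2*√1706 ≈ 82.608)
u = 2850 (u = -38*(-75) = 2850)
s/u = (2*√1706)/2850 = (2*√1706)*(1/2850) = √1706/1425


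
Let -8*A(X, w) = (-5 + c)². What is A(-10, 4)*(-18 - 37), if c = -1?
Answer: 495/2 ≈ 247.50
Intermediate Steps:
A(X, w) = -9/2 (A(X, w) = -(-5 - 1)²/8 = -⅛*(-6)² = -⅛*36 = -9/2)
A(-10, 4)*(-18 - 37) = -9*(-18 - 37)/2 = -9/2*(-55) = 495/2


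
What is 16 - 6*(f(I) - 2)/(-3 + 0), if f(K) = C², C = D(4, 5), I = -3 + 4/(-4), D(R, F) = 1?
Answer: 14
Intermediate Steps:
I = -4 (I = -3 + 4*(-¼) = -3 - 1 = -4)
C = 1
f(K) = 1 (f(K) = 1² = 1)
16 - 6*(f(I) - 2)/(-3 + 0) = 16 - 6*(1 - 2)/(-3 + 0) = 16 - (-6)/(-3) = 16 - (-6)*(-1)/3 = 16 - 6*⅓ = 16 - 2 = 14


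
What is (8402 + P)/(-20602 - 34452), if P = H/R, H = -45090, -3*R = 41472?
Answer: -2151747/14093824 ≈ -0.15267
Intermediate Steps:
R = -13824 (R = -⅓*41472 = -13824)
P = 835/256 (P = -45090/(-13824) = -45090*(-1/13824) = 835/256 ≈ 3.2617)
(8402 + P)/(-20602 - 34452) = (8402 + 835/256)/(-20602 - 34452) = (2151747/256)/(-55054) = (2151747/256)*(-1/55054) = -2151747/14093824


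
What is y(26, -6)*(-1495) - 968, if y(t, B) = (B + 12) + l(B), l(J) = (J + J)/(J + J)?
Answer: -11433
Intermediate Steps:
l(J) = 1 (l(J) = (2*J)/((2*J)) = (2*J)*(1/(2*J)) = 1)
y(t, B) = 13 + B (y(t, B) = (B + 12) + 1 = (12 + B) + 1 = 13 + B)
y(26, -6)*(-1495) - 968 = (13 - 6)*(-1495) - 968 = 7*(-1495) - 968 = -10465 - 968 = -11433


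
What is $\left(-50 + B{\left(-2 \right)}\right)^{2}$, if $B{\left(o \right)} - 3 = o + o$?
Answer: $2601$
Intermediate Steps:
$B{\left(o \right)} = 3 + 2 o$ ($B{\left(o \right)} = 3 + \left(o + o\right) = 3 + 2 o$)
$\left(-50 + B{\left(-2 \right)}\right)^{2} = \left(-50 + \left(3 + 2 \left(-2\right)\right)\right)^{2} = \left(-50 + \left(3 - 4\right)\right)^{2} = \left(-50 - 1\right)^{2} = \left(-51\right)^{2} = 2601$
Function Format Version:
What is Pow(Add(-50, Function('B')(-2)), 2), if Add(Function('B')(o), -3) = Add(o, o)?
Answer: 2601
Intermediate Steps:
Function('B')(o) = Add(3, Mul(2, o)) (Function('B')(o) = Add(3, Add(o, o)) = Add(3, Mul(2, o)))
Pow(Add(-50, Function('B')(-2)), 2) = Pow(Add(-50, Add(3, Mul(2, -2))), 2) = Pow(Add(-50, Add(3, -4)), 2) = Pow(Add(-50, -1), 2) = Pow(-51, 2) = 2601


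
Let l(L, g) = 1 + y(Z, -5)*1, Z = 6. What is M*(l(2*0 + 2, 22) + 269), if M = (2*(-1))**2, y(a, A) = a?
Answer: 1104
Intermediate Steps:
l(L, g) = 7 (l(L, g) = 1 + 6*1 = 1 + 6 = 7)
M = 4 (M = (-2)**2 = 4)
M*(l(2*0 + 2, 22) + 269) = 4*(7 + 269) = 4*276 = 1104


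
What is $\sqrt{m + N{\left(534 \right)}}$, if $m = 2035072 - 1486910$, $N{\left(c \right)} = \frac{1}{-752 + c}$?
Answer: $\frac{\sqrt{26050850670}}{218} \approx 740.38$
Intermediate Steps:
$m = 548162$
$\sqrt{m + N{\left(534 \right)}} = \sqrt{548162 + \frac{1}{-752 + 534}} = \sqrt{548162 + \frac{1}{-218}} = \sqrt{548162 - \frac{1}{218}} = \sqrt{\frac{119499315}{218}} = \frac{\sqrt{26050850670}}{218}$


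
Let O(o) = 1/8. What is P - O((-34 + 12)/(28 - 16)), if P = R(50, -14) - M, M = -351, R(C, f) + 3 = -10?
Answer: 2703/8 ≈ 337.88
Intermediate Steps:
R(C, f) = -13 (R(C, f) = -3 - 10 = -13)
O(o) = ⅛
P = 338 (P = -13 - 1*(-351) = -13 + 351 = 338)
P - O((-34 + 12)/(28 - 16)) = 338 - 1*⅛ = 338 - ⅛ = 2703/8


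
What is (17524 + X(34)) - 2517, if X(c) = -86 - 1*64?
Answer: 14857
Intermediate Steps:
X(c) = -150 (X(c) = -86 - 64 = -150)
(17524 + X(34)) - 2517 = (17524 - 150) - 2517 = 17374 - 2517 = 14857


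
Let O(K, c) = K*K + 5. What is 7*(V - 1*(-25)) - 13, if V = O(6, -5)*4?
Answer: 1310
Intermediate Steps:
O(K, c) = 5 + K² (O(K, c) = K² + 5 = 5 + K²)
V = 164 (V = (5 + 6²)*4 = (5 + 36)*4 = 41*4 = 164)
7*(V - 1*(-25)) - 13 = 7*(164 - 1*(-25)) - 13 = 7*(164 + 25) - 13 = 7*189 - 13 = 1323 - 13 = 1310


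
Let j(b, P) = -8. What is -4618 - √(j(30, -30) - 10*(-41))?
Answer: -4618 - √402 ≈ -4638.0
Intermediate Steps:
-4618 - √(j(30, -30) - 10*(-41)) = -4618 - √(-8 - 10*(-41)) = -4618 - √(-8 + 410) = -4618 - √402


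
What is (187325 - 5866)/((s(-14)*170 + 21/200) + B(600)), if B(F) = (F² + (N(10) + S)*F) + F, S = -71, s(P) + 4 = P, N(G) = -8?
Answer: 36291800/62028021 ≈ 0.58509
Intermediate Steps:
s(P) = -4 + P
B(F) = F² - 78*F (B(F) = (F² + (-8 - 71)*F) + F = (F² - 79*F) + F = F² - 78*F)
(187325 - 5866)/((s(-14)*170 + 21/200) + B(600)) = (187325 - 5866)/(((-4 - 14)*170 + 21/200) + 600*(-78 + 600)) = 181459/((-18*170 + 21*(1/200)) + 600*522) = 181459/((-3060 + 21/200) + 313200) = 181459/(-611979/200 + 313200) = 181459/(62028021/200) = 181459*(200/62028021) = 36291800/62028021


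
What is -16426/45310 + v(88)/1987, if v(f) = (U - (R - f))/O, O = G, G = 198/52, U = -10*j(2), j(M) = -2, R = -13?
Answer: -140393749/405139365 ≈ -0.34653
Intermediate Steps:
U = 20 (U = -10*(-2) = 20)
G = 99/26 (G = 198*(1/52) = 99/26 ≈ 3.8077)
O = 99/26 ≈ 3.8077
v(f) = 26/3 + 26*f/99 (v(f) = (20 - (-13 - f))/(99/26) = (20 + (13 + f))*(26/99) = (33 + f)*(26/99) = 26/3 + 26*f/99)
-16426/45310 + v(88)/1987 = -16426/45310 + (26/3 + (26/99)*88)/1987 = -16426*1/45310 + (26/3 + 208/9)*(1/1987) = -8213/22655 + (286/9)*(1/1987) = -8213/22655 + 286/17883 = -140393749/405139365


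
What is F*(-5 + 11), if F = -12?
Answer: -72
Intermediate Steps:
F*(-5 + 11) = -12*(-5 + 11) = -12*6 = -72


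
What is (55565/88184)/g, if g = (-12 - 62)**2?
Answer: 55565/482895584 ≈ 0.00011507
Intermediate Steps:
g = 5476 (g = (-74)**2 = 5476)
(55565/88184)/g = (55565/88184)/5476 = (55565*(1/88184))*(1/5476) = (55565/88184)*(1/5476) = 55565/482895584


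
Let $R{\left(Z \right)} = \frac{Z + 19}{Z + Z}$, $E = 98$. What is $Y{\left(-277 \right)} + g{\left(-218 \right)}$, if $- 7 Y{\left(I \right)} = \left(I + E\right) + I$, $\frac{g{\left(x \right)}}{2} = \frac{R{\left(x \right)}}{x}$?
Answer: $\frac{21669551}{332668} \approx 65.139$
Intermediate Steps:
$R{\left(Z \right)} = \frac{19 + Z}{2 Z}$
$g{\left(x \right)} = \frac{19 + x}{x^{2}}$ ($g{\left(x \right)} = 2 \frac{\frac{1}{2} \frac{1}{x} \left(19 + x\right)}{x} = 2 \frac{19 + x}{2 x^{2}} = \frac{19 + x}{x^{2}}$)
$Y{\left(I \right)} = -14 - \frac{2 I}{7}$ ($Y{\left(I \right)} = - \frac{\left(I + 98\right) + I}{7} = - \frac{\left(98 + I\right) + I}{7} = - \frac{98 + 2 I}{7} = -14 - \frac{2 I}{7}$)
$Y{\left(-277 \right)} + g{\left(-218 \right)} = \left(-14 - - \frac{554}{7}\right) + \frac{19 - 218}{47524} = \left(-14 + \frac{554}{7}\right) + \frac{1}{47524} \left(-199\right) = \frac{456}{7} - \frac{199}{47524} = \frac{21669551}{332668}$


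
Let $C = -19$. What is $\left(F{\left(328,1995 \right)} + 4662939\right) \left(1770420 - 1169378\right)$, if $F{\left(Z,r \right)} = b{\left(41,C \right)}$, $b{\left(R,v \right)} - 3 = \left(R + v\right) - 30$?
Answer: $2802619177228$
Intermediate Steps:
$b{\left(R,v \right)} = -27 + R + v$ ($b{\left(R,v \right)} = 3 - \left(30 - R - v\right) = 3 + \left(-30 + R + v\right) = -27 + R + v$)
$F{\left(Z,r \right)} = -5$ ($F{\left(Z,r \right)} = -27 + 41 - 19 = -5$)
$\left(F{\left(328,1995 \right)} + 4662939\right) \left(1770420 - 1169378\right) = \left(-5 + 4662939\right) \left(1770420 - 1169378\right) = 4662934 \cdot 601042 = 2802619177228$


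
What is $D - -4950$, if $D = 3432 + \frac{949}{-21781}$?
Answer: $\frac{182567393}{21781} \approx 8382.0$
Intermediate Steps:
$D = \frac{74751443}{21781}$ ($D = 3432 + 949 \left(- \frac{1}{21781}\right) = 3432 - \frac{949}{21781} = \frac{74751443}{21781} \approx 3432.0$)
$D - -4950 = \frac{74751443}{21781} - -4950 = \frac{74751443}{21781} + 4950 = \frac{182567393}{21781}$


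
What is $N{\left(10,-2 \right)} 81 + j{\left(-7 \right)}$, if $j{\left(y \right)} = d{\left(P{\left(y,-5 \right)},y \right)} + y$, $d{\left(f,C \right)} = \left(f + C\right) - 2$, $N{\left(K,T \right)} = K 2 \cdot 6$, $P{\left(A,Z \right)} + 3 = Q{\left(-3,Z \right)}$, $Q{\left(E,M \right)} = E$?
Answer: $9698$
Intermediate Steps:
$P{\left(A,Z \right)} = -6$ ($P{\left(A,Z \right)} = -3 - 3 = -6$)
$N{\left(K,T \right)} = 12 K$ ($N{\left(K,T \right)} = 2 K 6 = 12 K$)
$d{\left(f,C \right)} = -2 + C + f$ ($d{\left(f,C \right)} = \left(C + f\right) - 2 = -2 + C + f$)
$j{\left(y \right)} = -8 + 2 y$ ($j{\left(y \right)} = \left(-2 + y - 6\right) + y = \left(-8 + y\right) + y = -8 + 2 y$)
$N{\left(10,-2 \right)} 81 + j{\left(-7 \right)} = 12 \cdot 10 \cdot 81 + \left(-8 + 2 \left(-7\right)\right) = 120 \cdot 81 - 22 = 9720 - 22 = 9698$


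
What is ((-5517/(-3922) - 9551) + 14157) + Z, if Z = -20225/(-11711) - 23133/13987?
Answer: 2959985507507557/642430490954 ≈ 4607.5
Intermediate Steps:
Z = 11976512/163801757 (Z = -20225*(-1/11711) - 23133*1/13987 = 20225/11711 - 23133/13987 = 11976512/163801757 ≈ 0.073116)
((-5517/(-3922) - 9551) + 14157) + Z = ((-5517/(-3922) - 9551) + 14157) + 11976512/163801757 = ((-5517*(-1/3922) - 9551) + 14157) + 11976512/163801757 = ((5517/3922 - 9551) + 14157) + 11976512/163801757 = (-37453505/3922 + 14157) + 11976512/163801757 = 18070249/3922 + 11976512/163801757 = 2959985507507557/642430490954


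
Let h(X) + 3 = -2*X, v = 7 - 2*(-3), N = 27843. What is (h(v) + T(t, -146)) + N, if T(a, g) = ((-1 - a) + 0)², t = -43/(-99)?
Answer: 272625178/9801 ≈ 27816.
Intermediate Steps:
t = 43/99 (t = -43*(-1/99) = 43/99 ≈ 0.43434)
v = 13 (v = 7 + 6 = 13)
T(a, g) = (-1 - a)²
h(X) = -3 - 2*X
(h(v) + T(t, -146)) + N = ((-3 - 2*13) + (1 + 43/99)²) + 27843 = ((-3 - 26) + (142/99)²) + 27843 = (-29 + 20164/9801) + 27843 = -264065/9801 + 27843 = 272625178/9801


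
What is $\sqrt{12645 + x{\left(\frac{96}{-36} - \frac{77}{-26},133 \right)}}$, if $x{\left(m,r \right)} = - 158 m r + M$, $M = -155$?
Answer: $\frac{\sqrt{9572511}}{39} \approx 79.332$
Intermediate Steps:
$x{\left(m,r \right)} = -155 - 158 m r$ ($x{\left(m,r \right)} = - 158 m r - 155 = -155 - 158 m r$)
$\sqrt{12645 + x{\left(\frac{96}{-36} - \frac{77}{-26},133 \right)}} = \sqrt{12645 - \left(155 + 158 \left(\frac{96}{-36} - \frac{77}{-26}\right) 133\right)} = \sqrt{12645 - \left(155 + 158 \left(96 \left(- \frac{1}{36}\right) - - \frac{77}{26}\right) 133\right)} = \sqrt{12645 - \left(155 + 158 \left(- \frac{8}{3} + \frac{77}{26}\right) 133\right)} = \sqrt{12645 - \left(155 + \frac{1817}{39} \cdot 133\right)} = \sqrt{12645 - \frac{247706}{39}} = \sqrt{\frac{245449}{39}} = \frac{\sqrt{9572511}}{39}$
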